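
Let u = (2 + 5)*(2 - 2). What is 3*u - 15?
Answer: -15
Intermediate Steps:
u = 0 (u = 7*0 = 0)
3*u - 15 = 3*0 - 15 = 0 - 15 = -15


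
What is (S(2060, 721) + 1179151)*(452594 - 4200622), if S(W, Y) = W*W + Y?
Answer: -20327324913216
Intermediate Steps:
S(W, Y) = Y + W² (S(W, Y) = W² + Y = Y + W²)
(S(2060, 721) + 1179151)*(452594 - 4200622) = ((721 + 2060²) + 1179151)*(452594 - 4200622) = ((721 + 4243600) + 1179151)*(-3748028) = (4244321 + 1179151)*(-3748028) = 5423472*(-3748028) = -20327324913216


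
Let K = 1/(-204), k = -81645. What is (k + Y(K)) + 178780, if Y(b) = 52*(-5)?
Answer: 96875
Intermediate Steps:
K = -1/204 ≈ -0.0049020
Y(b) = -260
(k + Y(K)) + 178780 = (-81645 - 260) + 178780 = -81905 + 178780 = 96875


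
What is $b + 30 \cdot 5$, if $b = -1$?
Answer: $149$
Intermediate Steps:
$b + 30 \cdot 5 = -1 + 30 \cdot 5 = -1 + 150 = 149$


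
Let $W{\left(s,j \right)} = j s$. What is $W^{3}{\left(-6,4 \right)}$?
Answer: $-13824$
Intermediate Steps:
$W^{3}{\left(-6,4 \right)} = \left(4 \left(-6\right)\right)^{3} = \left(-24\right)^{3} = -13824$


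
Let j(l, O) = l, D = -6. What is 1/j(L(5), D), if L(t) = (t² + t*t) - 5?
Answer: 1/45 ≈ 0.022222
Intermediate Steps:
L(t) = -5 + 2*t² (L(t) = (t² + t²) - 5 = 2*t² - 5 = -5 + 2*t²)
1/j(L(5), D) = 1/(-5 + 2*5²) = 1/(-5 + 2*25) = 1/(-5 + 50) = 1/45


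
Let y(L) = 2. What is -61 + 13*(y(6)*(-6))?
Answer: -217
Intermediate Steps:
-61 + 13*(y(6)*(-6)) = -61 + 13*(2*(-6)) = -61 + 13*(-12) = -61 - 156 = -217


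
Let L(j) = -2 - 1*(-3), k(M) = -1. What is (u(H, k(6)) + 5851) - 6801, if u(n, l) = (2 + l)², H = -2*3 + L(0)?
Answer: -949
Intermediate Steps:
L(j) = 1 (L(j) = -2 + 3 = 1)
H = -5 (H = -2*3 + 1 = -6 + 1 = -5)
(u(H, k(6)) + 5851) - 6801 = ((2 - 1)² + 5851) - 6801 = (1² + 5851) - 6801 = (1 + 5851) - 6801 = 5852 - 6801 = -949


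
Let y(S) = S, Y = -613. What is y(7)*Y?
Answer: -4291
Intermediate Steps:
y(7)*Y = 7*(-613) = -4291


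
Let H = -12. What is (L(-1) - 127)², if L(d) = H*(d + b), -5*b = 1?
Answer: 316969/25 ≈ 12679.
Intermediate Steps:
b = -⅕ (b = -⅕*1 = -⅕ ≈ -0.20000)
L(d) = 12/5 - 12*d (L(d) = -12*(d - ⅕) = -12*(-⅕ + d) = 12/5 - 12*d)
(L(-1) - 127)² = ((12/5 - 12*(-1)) - 127)² = ((12/5 + 12) - 127)² = (72/5 - 127)² = (-563/5)² = 316969/25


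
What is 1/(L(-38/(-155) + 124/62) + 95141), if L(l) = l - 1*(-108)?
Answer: 155/14763943 ≈ 1.0499e-5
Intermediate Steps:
L(l) = 108 + l (L(l) = l + 108 = 108 + l)
1/(L(-38/(-155) + 124/62) + 95141) = 1/((108 + (-38/(-155) + 124/62)) + 95141) = 1/((108 + (-38*(-1/155) + 124*(1/62))) + 95141) = 1/((108 + (38/155 + 2)) + 95141) = 1/((108 + 348/155) + 95141) = 1/(17088/155 + 95141) = 1/(14763943/155) = 155/14763943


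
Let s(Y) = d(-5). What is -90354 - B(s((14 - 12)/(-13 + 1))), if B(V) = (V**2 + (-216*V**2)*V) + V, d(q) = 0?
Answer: -90354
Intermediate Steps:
s(Y) = 0
B(V) = V + V**2 - 216*V**3 (B(V) = (V**2 - 216*V**3) + V = V + V**2 - 216*V**3)
-90354 - B(s((14 - 12)/(-13 + 1))) = -90354 - 0*(1 + 0 - 216*0**2) = -90354 - 0*(1 + 0 - 216*0) = -90354 - 0*(1 + 0 + 0) = -90354 - 0 = -90354 - 1*0 = -90354 + 0 = -90354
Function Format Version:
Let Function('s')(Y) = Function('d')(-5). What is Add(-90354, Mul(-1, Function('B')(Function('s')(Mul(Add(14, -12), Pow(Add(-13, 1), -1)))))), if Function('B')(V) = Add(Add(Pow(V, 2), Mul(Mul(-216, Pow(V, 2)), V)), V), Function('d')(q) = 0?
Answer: -90354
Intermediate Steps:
Function('s')(Y) = 0
Function('B')(V) = Add(V, Pow(V, 2), Mul(-216, Pow(V, 3))) (Function('B')(V) = Add(Add(Pow(V, 2), Mul(-216, Pow(V, 3))), V) = Add(V, Pow(V, 2), Mul(-216, Pow(V, 3))))
Add(-90354, Mul(-1, Function('B')(Function('s')(Mul(Add(14, -12), Pow(Add(-13, 1), -1)))))) = Add(-90354, Mul(-1, Mul(0, Add(1, 0, Mul(-216, Pow(0, 2)))))) = Add(-90354, Mul(-1, Mul(0, Add(1, 0, Mul(-216, 0))))) = Add(-90354, Mul(-1, Mul(0, Add(1, 0, 0)))) = Add(-90354, Mul(-1, Mul(0, 1))) = Add(-90354, Mul(-1, 0)) = Add(-90354, 0) = -90354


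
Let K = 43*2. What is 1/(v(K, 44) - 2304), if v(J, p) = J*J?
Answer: 1/5092 ≈ 0.00019639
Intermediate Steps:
K = 86
v(J, p) = J²
1/(v(K, 44) - 2304) = 1/(86² - 2304) = 1/(7396 - 2304) = 1/5092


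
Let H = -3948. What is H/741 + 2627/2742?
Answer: -2959603/677274 ≈ -4.3699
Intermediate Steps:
H/741 + 2627/2742 = -3948/741 + 2627/2742 = -3948*1/741 + 2627*(1/2742) = -1316/247 + 2627/2742 = -2959603/677274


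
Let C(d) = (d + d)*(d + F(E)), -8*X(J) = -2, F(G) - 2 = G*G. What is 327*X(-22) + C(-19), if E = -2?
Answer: 2303/4 ≈ 575.75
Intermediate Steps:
F(G) = 2 + G² (F(G) = 2 + G*G = 2 + G²)
X(J) = ¼ (X(J) = -⅛*(-2) = ¼)
C(d) = 2*d*(6 + d) (C(d) = (d + d)*(d + (2 + (-2)²)) = (2*d)*(d + (2 + 4)) = (2*d)*(d + 6) = (2*d)*(6 + d) = 2*d*(6 + d))
327*X(-22) + C(-19) = 327*(¼) + 2*(-19)*(6 - 19) = 327/4 + 2*(-19)*(-13) = 327/4 + 494 = 2303/4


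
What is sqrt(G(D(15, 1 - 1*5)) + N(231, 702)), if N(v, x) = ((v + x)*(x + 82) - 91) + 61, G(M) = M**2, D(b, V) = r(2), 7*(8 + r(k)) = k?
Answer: sqrt(35843574)/7 ≈ 855.28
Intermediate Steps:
r(k) = -8 + k/7
D(b, V) = -54/7 (D(b, V) = -8 + (1/7)*2 = -8 + 2/7 = -54/7)
N(v, x) = -30 + (82 + x)*(v + x) (N(v, x) = ((v + x)*(82 + x) - 91) + 61 = ((82 + x)*(v + x) - 91) + 61 = (-91 + (82 + x)*(v + x)) + 61 = -30 + (82 + x)*(v + x))
sqrt(G(D(15, 1 - 1*5)) + N(231, 702)) = sqrt((-54/7)**2 + (-30 + 702**2 + 82*231 + 82*702 + 231*702)) = sqrt(2916/49 + (-30 + 492804 + 18942 + 57564 + 162162)) = sqrt(2916/49 + 731442) = sqrt(35843574/49) = sqrt(35843574)/7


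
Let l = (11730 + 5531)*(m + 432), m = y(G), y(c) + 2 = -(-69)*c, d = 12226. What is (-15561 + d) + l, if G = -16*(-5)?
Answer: 102699615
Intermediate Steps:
G = 80
y(c) = -2 + 69*c (y(c) = -2 - (-69)*c = -2 + 69*c)
m = 5518 (m = -2 + 69*80 = -2 + 5520 = 5518)
l = 102702950 (l = (11730 + 5531)*(5518 + 432) = 17261*5950 = 102702950)
(-15561 + d) + l = (-15561 + 12226) + 102702950 = -3335 + 102702950 = 102699615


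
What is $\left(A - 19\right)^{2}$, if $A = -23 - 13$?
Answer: $3025$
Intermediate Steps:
$A = -36$ ($A = -23 - 13 = -36$)
$\left(A - 19\right)^{2} = \left(-36 - 19\right)^{2} = \left(-55\right)^{2} = 3025$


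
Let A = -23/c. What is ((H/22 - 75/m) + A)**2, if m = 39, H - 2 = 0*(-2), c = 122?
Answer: 1242774009/304362916 ≈ 4.0832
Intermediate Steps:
H = 2 (H = 2 + 0*(-2) = 2 + 0 = 2)
A = -23/122 ≈ -0.18852
((H/22 - 75/m) + A)**2 = ((2/22 - 75/39) - 23/122)**2 = ((2*(1/22) - 75*1/39) - 23/122)**2 = ((1/11 - 25/13) - 23/122)**2 = (-262/143 - 23/122)**2 = (-35253/17446)**2 = 1242774009/304362916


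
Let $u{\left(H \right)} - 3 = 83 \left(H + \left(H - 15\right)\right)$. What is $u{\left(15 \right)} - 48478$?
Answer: $-47230$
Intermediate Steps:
$u{\left(H \right)} = -1242 + 166 H$ ($u{\left(H \right)} = 3 + 83 \left(H + \left(H - 15\right)\right) = 3 + 83 \left(H + \left(-15 + H\right)\right) = 3 + 83 \left(-15 + 2 H\right) = 3 + \left(-1245 + 166 H\right) = -1242 + 166 H$)
$u{\left(15 \right)} - 48478 = \left(-1242 + 166 \cdot 15\right) - 48478 = \left(-1242 + 2490\right) - 48478 = 1248 - 48478 = -47230$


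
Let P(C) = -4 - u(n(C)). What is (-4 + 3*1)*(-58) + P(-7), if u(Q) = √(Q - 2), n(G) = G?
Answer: 54 - 3*I ≈ 54.0 - 3.0*I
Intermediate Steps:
u(Q) = √(-2 + Q)
P(C) = -4 - √(-2 + C)
(-4 + 3*1)*(-58) + P(-7) = (-4 + 3*1)*(-58) + (-4 - √(-2 - 7)) = (-4 + 3)*(-58) + (-4 - √(-9)) = -1*(-58) + (-4 - 3*I) = 58 + (-4 - 3*I) = 54 - 3*I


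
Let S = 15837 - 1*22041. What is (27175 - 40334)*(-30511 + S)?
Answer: 483132685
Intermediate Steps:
S = -6204 (S = 15837 - 22041 = -6204)
(27175 - 40334)*(-30511 + S) = (27175 - 40334)*(-30511 - 6204) = -13159*(-36715) = 483132685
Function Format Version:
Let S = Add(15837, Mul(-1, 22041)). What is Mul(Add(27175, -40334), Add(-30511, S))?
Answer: 483132685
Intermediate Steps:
S = -6204 (S = Add(15837, -22041) = -6204)
Mul(Add(27175, -40334), Add(-30511, S)) = Mul(Add(27175, -40334), Add(-30511, -6204)) = Mul(-13159, -36715) = 483132685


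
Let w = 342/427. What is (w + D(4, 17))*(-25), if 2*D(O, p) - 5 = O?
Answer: -113175/854 ≈ -132.52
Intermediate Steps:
D(O, p) = 5/2 + O/2
w = 342/427 (w = 342*(1/427) = 342/427 ≈ 0.80094)
(w + D(4, 17))*(-25) = (342/427 + (5/2 + (½)*4))*(-25) = (342/427 + (5/2 + 2))*(-25) = (342/427 + 9/2)*(-25) = (4527/854)*(-25) = -113175/854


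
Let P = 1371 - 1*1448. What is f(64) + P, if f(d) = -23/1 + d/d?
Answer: -99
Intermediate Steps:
f(d) = -22 (f(d) = -23*1 + 1 = -23 + 1 = -22)
P = -77 (P = 1371 - 1448 = -77)
f(64) + P = -22 - 77 = -99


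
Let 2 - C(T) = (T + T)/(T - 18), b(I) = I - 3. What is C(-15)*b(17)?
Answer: 168/11 ≈ 15.273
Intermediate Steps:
b(I) = -3 + I
C(T) = 2 - 2*T/(-18 + T) (C(T) = 2 - (T + T)/(T - 18) = 2 - 2*T/(-18 + T))
C(-15)*b(17) = (-36/(-18 - 15))*(-3 + 17) = -36/(-33)*14 = -36*(-1/33)*14 = (12/11)*14 = 168/11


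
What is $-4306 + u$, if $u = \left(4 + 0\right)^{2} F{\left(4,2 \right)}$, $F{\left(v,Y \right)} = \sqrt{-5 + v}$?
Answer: $-4306 + 16 i \approx -4306.0 + 16.0 i$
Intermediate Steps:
$u = 16 i$ ($u = \left(4 + 0\right)^{2} \sqrt{-5 + 4} = 4^{2} \sqrt{-1} = 16 i \approx 16.0 i$)
$-4306 + u = -4306 + 16 i$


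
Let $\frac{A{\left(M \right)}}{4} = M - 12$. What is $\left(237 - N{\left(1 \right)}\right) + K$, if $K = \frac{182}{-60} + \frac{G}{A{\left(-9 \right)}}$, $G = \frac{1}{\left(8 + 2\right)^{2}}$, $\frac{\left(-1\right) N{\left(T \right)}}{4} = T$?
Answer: $\frac{1998919}{8400} \approx 237.97$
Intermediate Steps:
$N{\left(T \right)} = - 4 T$
$A{\left(M \right)} = -48 + 4 M$ ($A{\left(M \right)} = 4 \left(M - 12\right) = 4 \left(-12 + M\right) = -48 + 4 M$)
$G = \frac{1}{100}$ ($G = \frac{1}{10^{2}} = \frac{1}{100} \approx 0.01$)
$K = - \frac{25481}{8400}$ ($K = \frac{182}{-60} + \frac{1}{100 \left(-48 + 4 \left(-9\right)\right)} = 182 \left(- \frac{1}{60}\right) + \frac{1}{100 \left(-48 - 36\right)} = - \frac{91}{30} + \frac{1}{100 \left(-84\right)} = - \frac{91}{30} + \frac{1}{100} \left(- \frac{1}{84}\right) = - \frac{91}{30} - \frac{1}{8400} = - \frac{25481}{8400} \approx -3.0335$)
$\left(237 - N{\left(1 \right)}\right) + K = \left(237 - \left(-4\right) 1\right) - \frac{25481}{8400} = \left(237 - -4\right) - \frac{25481}{8400} = \left(237 + 4\right) - \frac{25481}{8400} = 241 - \frac{25481}{8400} = \frac{1998919}{8400}$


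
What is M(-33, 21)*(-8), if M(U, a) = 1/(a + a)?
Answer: -4/21 ≈ -0.19048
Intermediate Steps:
M(U, a) = 1/(2*a)
M(-33, 21)*(-8) = ((½)/21)*(-8) = ((½)*(1/21))*(-8) = (1/42)*(-8) = -4/21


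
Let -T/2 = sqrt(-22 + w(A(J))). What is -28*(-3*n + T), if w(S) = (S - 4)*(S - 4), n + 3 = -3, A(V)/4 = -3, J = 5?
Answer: -504 + 168*sqrt(26) ≈ 352.64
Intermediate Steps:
A(V) = -12 (A(V) = 4*(-3) = -12)
n = -6 (n = -3 - 3 = -6)
w(S) = (-4 + S)**2 (w(S) = (-4 + S)*(-4 + S) = (-4 + S)**2)
T = -6*sqrt(26) (T = -2*sqrt(-22 + (-4 - 12)**2) = -2*sqrt(-22 + (-16)**2) = -2*sqrt(-22 + 256) = -6*sqrt(26) ≈ -30.594)
-28*(-3*n + T) = -28*(-3*(-6) - 6*sqrt(26)) = -28*(18 - 6*sqrt(26)) = -504 + 168*sqrt(26)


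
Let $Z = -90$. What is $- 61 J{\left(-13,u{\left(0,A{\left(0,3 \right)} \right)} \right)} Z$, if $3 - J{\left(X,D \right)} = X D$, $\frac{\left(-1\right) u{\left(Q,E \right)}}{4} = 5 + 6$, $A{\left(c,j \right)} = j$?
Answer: $-3123810$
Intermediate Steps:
$u{\left(Q,E \right)} = -44$ ($u{\left(Q,E \right)} = - 4 \left(5 + 6\right) = \left(-4\right) 11 = -44$)
$J{\left(X,D \right)} = 3 - D X$ ($J{\left(X,D \right)} = 3 - X D = 3 - D X$)
$- 61 J{\left(-13,u{\left(0,A{\left(0,3 \right)} \right)} \right)} Z = - 61 \left(3 - \left(-44\right) \left(-13\right)\right) \left(-90\right) = - 61 \left(3 - 572\right) \left(-90\right) = \left(-61\right) \left(-569\right) \left(-90\right) = 34709 \left(-90\right) = -3123810$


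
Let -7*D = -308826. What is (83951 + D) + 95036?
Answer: 223105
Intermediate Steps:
D = 44118 (D = -⅐*(-308826) = 44118)
(83951 + D) + 95036 = (83951 + 44118) + 95036 = 128069 + 95036 = 223105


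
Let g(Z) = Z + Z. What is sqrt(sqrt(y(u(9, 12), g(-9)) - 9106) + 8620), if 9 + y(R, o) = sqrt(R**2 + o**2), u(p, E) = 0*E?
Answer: sqrt(8620 + I*sqrt(9097)) ≈ 92.845 + 0.5136*I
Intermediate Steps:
u(p, E) = 0
g(Z) = 2*Z
y(R, o) = -9 + sqrt(R**2 + o**2)
sqrt(sqrt(y(u(9, 12), g(-9)) - 9106) + 8620) = sqrt(sqrt((-9 + sqrt(0**2 + (2*(-9))**2)) - 9106) + 8620) = sqrt(sqrt((-9 + sqrt(0 + (-18)**2)) - 9106) + 8620) = sqrt(sqrt((-9 + sqrt(0 + 324)) - 9106) + 8620) = sqrt(sqrt((-9 + sqrt(324)) - 9106) + 8620) = sqrt(sqrt((-9 + 18) - 9106) + 8620) = sqrt(sqrt(9 - 9106) + 8620) = sqrt(sqrt(-9097) + 8620) = sqrt(I*sqrt(9097) + 8620) = sqrt(8620 + I*sqrt(9097))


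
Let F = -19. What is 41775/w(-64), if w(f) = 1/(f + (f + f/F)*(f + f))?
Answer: 6109176000/19 ≈ 3.2154e+8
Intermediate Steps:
w(f) = 1/(f + 36*f²/19) (w(f) = 1/(f + (f + f/(-19))*(f + f)) = 1/(f + (f + f*(-1/19))*(2*f)) = 1/(f + (f - f/19)*(2*f)) = 1/(f + (18*f/19)*(2*f)) = 1/(f + 36*f²/19))
41775/w(-64) = 41775/((19/(-64*(19 + 36*(-64))))) = 41775/((19*(-1/64)/(19 - 2304))) = 41775/((19*(-1/64)/(-2285))) = 41775/((19*(-1/64)*(-1/2285))) = 41775/(19/146240) = 41775*(146240/19) = 6109176000/19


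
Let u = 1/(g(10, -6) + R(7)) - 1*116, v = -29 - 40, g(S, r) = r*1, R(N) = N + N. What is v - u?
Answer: 375/8 ≈ 46.875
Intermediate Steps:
R(N) = 2*N
g(S, r) = r
v = -69
u = -927/8 (u = 1/(-6 + 2*7) - 1*116 = 1/(-6 + 14) - 116 = 1/8 - 116 = -927/8 ≈ -115.88)
v - u = -69 - 1*(-927/8) = -69 + 927/8 = 375/8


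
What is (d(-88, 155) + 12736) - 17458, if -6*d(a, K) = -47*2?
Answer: -14119/3 ≈ -4706.3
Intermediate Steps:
d(a, K) = 47/3 (d(a, K) = -(-47)*2/6 = -1/6*(-94) = 47/3)
(d(-88, 155) + 12736) - 17458 = (47/3 + 12736) - 17458 = 38255/3 - 17458 = -14119/3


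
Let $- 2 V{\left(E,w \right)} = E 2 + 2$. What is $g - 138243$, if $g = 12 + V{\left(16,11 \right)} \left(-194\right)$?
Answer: $-134933$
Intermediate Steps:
$V{\left(E,w \right)} = -1 - E$ ($V{\left(E,w \right)} = - \frac{E 2 + 2}{2} = - \frac{2 E + 2}{2} = - \frac{2 + 2 E}{2} = -1 - E$)
$g = 3310$ ($g = 12 + \left(-1 - 16\right) \left(-194\right) = 12 - -3298 = 12 + 3298 = 3310$)
$g - 138243 = 3310 - 138243 = -134933$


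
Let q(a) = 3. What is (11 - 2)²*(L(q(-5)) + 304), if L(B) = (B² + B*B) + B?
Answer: 26325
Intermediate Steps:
L(B) = B + 2*B² (L(B) = (B² + B²) + B = 2*B² + B = B + 2*B²)
(11 - 2)²*(L(q(-5)) + 304) = (11 - 2)²*(3*(1 + 2*3) + 304) = 9²*(3*(1 + 6) + 304) = 81*(3*7 + 304) = 81*(21 + 304) = 81*325 = 26325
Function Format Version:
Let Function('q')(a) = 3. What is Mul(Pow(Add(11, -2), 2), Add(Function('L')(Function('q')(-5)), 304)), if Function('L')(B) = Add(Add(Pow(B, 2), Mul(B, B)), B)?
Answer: 26325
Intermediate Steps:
Function('L')(B) = Add(B, Mul(2, Pow(B, 2))) (Function('L')(B) = Add(Add(Pow(B, 2), Pow(B, 2)), B) = Add(Mul(2, Pow(B, 2)), B) = Add(B, Mul(2, Pow(B, 2))))
Mul(Pow(Add(11, -2), 2), Add(Function('L')(Function('q')(-5)), 304)) = Mul(Pow(Add(11, -2), 2), Add(Mul(3, Add(1, Mul(2, 3))), 304)) = Mul(Pow(9, 2), Add(Mul(3, Add(1, 6)), 304)) = Mul(81, Add(Mul(3, 7), 304)) = Mul(81, Add(21, 304)) = Mul(81, 325) = 26325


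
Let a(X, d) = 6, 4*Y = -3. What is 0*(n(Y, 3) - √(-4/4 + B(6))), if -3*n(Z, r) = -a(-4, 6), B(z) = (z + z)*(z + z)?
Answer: 0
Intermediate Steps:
Y = -¾ (Y = (¼)*(-3) = -¾ ≈ -0.75000)
B(z) = 4*z² (B(z) = (2*z)*(2*z) = 4*z²)
n(Z, r) = 2 (n(Z, r) = -(-1)*6/3 = -⅓*(-6) = 2)
0*(n(Y, 3) - √(-4/4 + B(6))) = 0*(2 - √(-4/4 + 4*6²)) = 0*(2 - √(-4*¼ + 4*36)) = 0*(2 - √(-1 + 144)) = 0*(2 - √143) = 0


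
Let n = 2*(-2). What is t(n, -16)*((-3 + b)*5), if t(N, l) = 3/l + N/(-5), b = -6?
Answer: -441/16 ≈ -27.563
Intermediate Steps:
n = -4
t(N, l) = 3/l - N/5 (t(N, l) = 3/l + N*(-⅕) = 3/l - N/5)
t(n, -16)*((-3 + b)*5) = (3/(-16) - ⅕*(-4))*((-3 - 6)*5) = (3*(-1/16) + ⅘)*(-9*5) = (-3/16 + ⅘)*(-45) = (49/80)*(-45) = -441/16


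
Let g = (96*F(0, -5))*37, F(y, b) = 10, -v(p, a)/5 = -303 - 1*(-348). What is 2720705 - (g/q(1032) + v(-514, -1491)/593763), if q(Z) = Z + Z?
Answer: 23154693676800/8510603 ≈ 2.7207e+6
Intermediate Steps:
v(p, a) = -225 (v(p, a) = -5*(-303 - 1*(-348)) = -5*(-303 + 348) = -5*45 = -225)
q(Z) = 2*Z
g = 35520 (g = (96*10)*37 = 960*37 = 35520)
2720705 - (g/q(1032) + v(-514, -1491)/593763) = 2720705 - (35520/((2*1032)) - 225/593763) = 2720705 - (35520/2064 - 225*1/593763) = 2720705 - (35520*(1/2064) - 75/197921) = 2720705 - (740/43 - 75/197921) = 2720705 - 1*146458315/8510603 = 2720705 - 146458315/8510603 = 23154693676800/8510603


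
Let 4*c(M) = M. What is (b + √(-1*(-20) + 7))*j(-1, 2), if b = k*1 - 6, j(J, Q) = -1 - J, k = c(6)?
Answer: 0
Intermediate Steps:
c(M) = M/4
k = 3/2 (k = (¼)*6 = 3/2 ≈ 1.5000)
b = -9/2 (b = (3/2)*1 - 6 = 3/2 - 6 = -9/2 ≈ -4.5000)
(b + √(-1*(-20) + 7))*j(-1, 2) = (-9/2 + √(-1*(-20) + 7))*(-1 - 1*(-1)) = (-9/2 + √(20 + 7))*(-1 + 1) = (-9/2 + √27)*0 = (-9/2 + 3*√3)*0 = 0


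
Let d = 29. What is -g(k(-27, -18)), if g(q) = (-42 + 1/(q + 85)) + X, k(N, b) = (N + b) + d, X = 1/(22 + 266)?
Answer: 278089/6624 ≈ 41.982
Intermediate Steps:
X = 1/288 ≈ 0.0034722
k(N, b) = 29 + N + b (k(N, b) = (N + b) + 29 = 29 + N + b)
g(q) = -12095/288 + 1/(85 + q) (g(q) = (-42 + 1/(q + 85)) + 1/288 = (-42 + 1/(85 + q)) + 1/288 = -12095/288 + 1/(85 + q))
-g(k(-27, -18)) = -(-1027787 - 12095*(29 - 27 - 18))/(288*(85 + (29 - 27 - 18))) = -(-1027787 - 12095*(-16))/(288*(85 - 16)) = -(-1027787 + 193520)/(288*69) = -(-834267)/(288*69) = -1*(-278089/6624) = 278089/6624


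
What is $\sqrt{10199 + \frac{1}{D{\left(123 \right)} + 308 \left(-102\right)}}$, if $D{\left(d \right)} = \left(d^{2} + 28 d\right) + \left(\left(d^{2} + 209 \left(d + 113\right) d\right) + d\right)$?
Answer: $\frac{2 \sqrt{93922410188854335}}{6069261} \approx 100.99$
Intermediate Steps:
$D{\left(d \right)} = 2 d^{2} + 29 d + d \left(23617 + 209 d\right)$ ($D{\left(d \right)} = \left(d^{2} + 28 d\right) + \left(\left(d^{2} + 209 \left(113 + d\right) d\right) + d\right) = \left(d^{2} + 28 d\right) + \left(\left(d^{2} + \left(23617 + 209 d\right) d\right) + d\right) = \left(d^{2} + 28 d\right) + \left(\left(d^{2} + d \left(23617 + 209 d\right)\right) + d\right) = \left(d^{2} + 28 d\right) + \left(d + d^{2} + d \left(23617 + 209 d\right)\right) = 2 d^{2} + 29 d + d \left(23617 + 209 d\right)$)
$\sqrt{10199 + \frac{1}{D{\left(123 \right)} + 308 \left(-102\right)}} = \sqrt{10199 + \frac{1}{123 \left(23646 + 211 \cdot 123\right) + 308 \left(-102\right)}} = \sqrt{10199 + \frac{1}{123 \left(23646 + 25953\right) - 31416}} = \sqrt{10199 + \frac{1}{123 \cdot 49599 - 31416}} = \sqrt{10199 + \frac{1}{6100677 - 31416}} = \sqrt{10199 + \frac{1}{6069261}} = \sqrt{\frac{61900392940}{6069261}} = \frac{2 \sqrt{93922410188854335}}{6069261}$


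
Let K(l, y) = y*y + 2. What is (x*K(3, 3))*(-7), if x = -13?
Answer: 1001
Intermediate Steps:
K(l, y) = 2 + y**2 (K(l, y) = y**2 + 2 = 2 + y**2)
(x*K(3, 3))*(-7) = -13*(2 + 3**2)*(-7) = -13*(2 + 9)*(-7) = -13*11*(-7) = -143*(-7) = 1001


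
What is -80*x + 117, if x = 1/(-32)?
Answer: 239/2 ≈ 119.50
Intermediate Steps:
x = -1/32 ≈ -0.031250
-80*x + 117 = -80*(-1/32) + 117 = 5/2 + 117 = 239/2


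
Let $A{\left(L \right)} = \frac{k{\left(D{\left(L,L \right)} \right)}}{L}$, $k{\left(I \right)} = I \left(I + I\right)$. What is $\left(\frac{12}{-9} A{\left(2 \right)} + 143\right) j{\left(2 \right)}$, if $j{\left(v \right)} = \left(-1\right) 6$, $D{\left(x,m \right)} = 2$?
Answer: $-826$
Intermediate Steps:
$k{\left(I \right)} = 2 I^{2}$ ($k{\left(I \right)} = I 2 I = 2 I^{2}$)
$A{\left(L \right)} = \frac{8}{L}$ ($A{\left(L \right)} = \frac{2 \cdot 2^{2}}{L} = \frac{2 \cdot 4}{L} = \frac{8}{L}$)
$j{\left(v \right)} = -6$
$\left(\frac{12}{-9} A{\left(2 \right)} + 143\right) j{\left(2 \right)} = \left(\frac{12}{-9} \cdot \frac{8}{2} + 143\right) \left(-6\right) = \left(12 \left(- \frac{1}{9}\right) 8 \cdot \frac{1}{2} + 143\right) \left(-6\right) = \left(\left(- \frac{4}{3}\right) 4 + 143\right) \left(-6\right) = \left(- \frac{16}{3} + 143\right) \left(-6\right) = \frac{413}{3} \left(-6\right) = -826$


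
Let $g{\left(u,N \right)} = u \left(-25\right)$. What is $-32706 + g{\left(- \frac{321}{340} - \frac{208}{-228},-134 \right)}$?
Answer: $- \frac{126765371}{3876} \approx -32705.0$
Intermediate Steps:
$g{\left(u,N \right)} = - 25 u$
$-32706 + g{\left(- \frac{321}{340} - \frac{208}{-228},-134 \right)} = -32706 - 25 \left(- \frac{321}{340} - \frac{208}{-228}\right) = -32706 - 25 \left(\left(-321\right) \frac{1}{340} - - \frac{52}{57}\right) = -32706 - 25 \left(- \frac{321}{340} + \frac{52}{57}\right) = -32706 - - \frac{3085}{3876} = -32706 + \frac{3085}{3876} = - \frac{126765371}{3876}$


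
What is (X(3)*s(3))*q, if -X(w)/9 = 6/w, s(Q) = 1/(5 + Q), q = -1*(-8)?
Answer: -18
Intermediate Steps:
q = 8
X(w) = -54/w
(X(3)*s(3))*q = ((-54/3)/(5 + 3))*8 = (-54*⅓/8)*8 = -18*⅛*8 = -9/4*8 = -18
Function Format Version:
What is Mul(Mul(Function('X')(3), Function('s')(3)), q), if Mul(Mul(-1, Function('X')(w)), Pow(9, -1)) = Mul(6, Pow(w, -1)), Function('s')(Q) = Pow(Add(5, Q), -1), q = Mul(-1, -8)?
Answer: -18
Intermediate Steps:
q = 8
Function('X')(w) = Mul(-54, Pow(w, -1)) (Function('X')(w) = Mul(-9, Mul(6, Pow(w, -1))) = Mul(-54, Pow(w, -1)))
Mul(Mul(Function('X')(3), Function('s')(3)), q) = Mul(Mul(Mul(-54, Pow(3, -1)), Pow(Add(5, 3), -1)), 8) = Mul(Mul(Mul(-54, Rational(1, 3)), Pow(8, -1)), 8) = Mul(Mul(-18, Rational(1, 8)), 8) = Mul(Rational(-9, 4), 8) = -18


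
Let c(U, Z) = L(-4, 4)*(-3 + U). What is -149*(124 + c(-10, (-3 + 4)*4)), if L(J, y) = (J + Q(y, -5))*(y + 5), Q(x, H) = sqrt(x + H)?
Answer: -88208 + 17433*I ≈ -88208.0 + 17433.0*I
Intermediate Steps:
Q(x, H) = sqrt(H + x)
L(J, y) = (5 + y)*(J + sqrt(-5 + y)) (L(J, y) = (J + sqrt(-5 + y))*(y + 5) = (J + sqrt(-5 + y))*(5 + y) = (5 + y)*(J + sqrt(-5 + y)))
c(U, Z) = (-36 + 9*I)*(-3 + U) (c(U, Z) = (5*(-4) + 5*sqrt(-5 + 4) - 4*4 + 4*sqrt(-5 + 4))*(-3 + U) = (-20 + 5*sqrt(-1) - 16 + 4*sqrt(-1))*(-3 + U) = (-20 + 5*I - 16 + 4*I)*(-3 + U) = (-36 + 9*I)*(-3 + U))
-149*(124 + c(-10, (-3 + 4)*4)) = -149*(124 - 9*(-3 - 10)*(4 - I)) = -149*(124 - 9*(-13)*(4 - I)) = -149*(124 + (468 - 117*I)) = -149*(592 - 117*I) = -88208 + 17433*I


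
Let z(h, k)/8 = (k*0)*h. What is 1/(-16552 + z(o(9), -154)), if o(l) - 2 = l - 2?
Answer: -1/16552 ≈ -6.0416e-5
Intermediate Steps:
o(l) = l (o(l) = 2 + (l - 2) = 2 + (-2 + l) = l)
z(h, k) = 0 (z(h, k) = 8*((k*0)*h) = 8*(0*h) = 8*0 = 0)
1/(-16552 + z(o(9), -154)) = 1/(-16552 + 0) = 1/(-16552) = -1/16552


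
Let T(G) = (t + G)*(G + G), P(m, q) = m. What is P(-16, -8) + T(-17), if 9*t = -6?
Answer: 1754/3 ≈ 584.67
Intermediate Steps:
t = -⅔ (t = (⅑)*(-6) = -⅔ ≈ -0.66667)
T(G) = 2*G*(-⅔ + G) (T(G) = (-⅔ + G)*(G + G) = (-⅔ + G)*(2*G) = 2*G*(-⅔ + G))
P(-16, -8) + T(-17) = -16 + (⅔)*(-17)*(-2 + 3*(-17)) = -16 + (⅔)*(-17)*(-2 - 51) = -16 + (⅔)*(-17)*(-53) = -16 + 1802/3 = 1754/3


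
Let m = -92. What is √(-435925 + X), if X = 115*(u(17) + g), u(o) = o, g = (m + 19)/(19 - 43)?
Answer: I*√62441310/12 ≈ 658.5*I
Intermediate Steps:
g = 73/24 (g = (-92 + 19)/(19 - 43) = -73/(-24) = -73*(-1/24) = 73/24 ≈ 3.0417)
X = 55315/24 (X = 115*(17 + 73/24) = 115*(481/24) = 55315/24 ≈ 2304.8)
√(-435925 + X) = √(-435925 + 55315/24) = √(-10406885/24) = I*√62441310/12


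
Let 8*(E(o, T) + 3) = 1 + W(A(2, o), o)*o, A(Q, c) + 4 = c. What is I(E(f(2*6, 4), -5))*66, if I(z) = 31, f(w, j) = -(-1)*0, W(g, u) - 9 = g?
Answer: 2046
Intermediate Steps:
A(Q, c) = -4 + c
W(g, u) = 9 + g
f(w, j) = 0 (f(w, j) = -1*0 = 0)
E(o, T) = -23/8 + o*(5 + o)/8 (E(o, T) = -3 + (1 + (9 + (-4 + o))*o)/8 = -3 + (1 + (5 + o)*o)/8 = -3 + (1 + o*(5 + o))/8 = -3 + (⅛ + o*(5 + o)/8) = -23/8 + o*(5 + o)/8)
I(E(f(2*6, 4), -5))*66 = 31*66 = 2046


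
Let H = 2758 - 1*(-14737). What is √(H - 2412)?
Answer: √15083 ≈ 122.81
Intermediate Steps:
H = 17495 (H = 2758 + 14737 = 17495)
√(H - 2412) = √(17495 - 2412) = √15083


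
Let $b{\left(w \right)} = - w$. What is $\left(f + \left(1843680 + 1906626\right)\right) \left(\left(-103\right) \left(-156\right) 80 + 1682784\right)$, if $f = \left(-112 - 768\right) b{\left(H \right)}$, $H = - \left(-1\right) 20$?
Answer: $11183989018944$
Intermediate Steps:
$H = 20$ ($H = \left(-1\right) \left(-20\right) = 20$)
$f = 17600$ ($f = \left(-112 - 768\right) \left(\left(-1\right) 20\right) = \left(-880\right) \left(-20\right) = 17600$)
$\left(f + \left(1843680 + 1906626\right)\right) \left(\left(-103\right) \left(-156\right) 80 + 1682784\right) = \left(17600 + \left(1843680 + 1906626\right)\right) \left(\left(-103\right) \left(-156\right) 80 + 1682784\right) = \left(17600 + 3750306\right) \left(16068 \cdot 80 + 1682784\right) = 3767906 \left(1285440 + 1682784\right) = 3767906 \cdot 2968224 = 11183989018944$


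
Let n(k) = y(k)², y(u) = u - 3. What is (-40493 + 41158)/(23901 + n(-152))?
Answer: 665/47926 ≈ 0.013876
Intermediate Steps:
y(u) = -3 + u
n(k) = (-3 + k)²
(-40493 + 41158)/(23901 + n(-152)) = (-40493 + 41158)/(23901 + (-3 - 152)²) = 665/(23901 + (-155)²) = 665/(23901 + 24025) = 665/47926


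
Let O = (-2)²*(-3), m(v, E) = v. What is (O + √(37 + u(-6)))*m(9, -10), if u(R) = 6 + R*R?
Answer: -108 + 9*√79 ≈ -28.006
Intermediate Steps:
u(R) = 6 + R²
O = -12 (O = 4*(-3) = -12)
(O + √(37 + u(-6)))*m(9, -10) = (-12 + √(37 + (6 + (-6)²)))*9 = (-12 + √(37 + (6 + 36)))*9 = (-12 + √(37 + 42))*9 = (-12 + √79)*9 = -108 + 9*√79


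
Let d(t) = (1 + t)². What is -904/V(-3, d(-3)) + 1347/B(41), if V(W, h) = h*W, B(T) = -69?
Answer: 3851/69 ≈ 55.812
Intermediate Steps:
V(W, h) = W*h
-904/V(-3, d(-3)) + 1347/B(41) = -904*(-1/(3*(1 - 3)²)) + 1347/(-69) = -904/((-3*(-2)²)) + 1347*(-1/69) = -904/((-3*4)) - 449/23 = -904/(-12) - 449/23 = -904*(-1/12) - 449/23 = 226/3 - 449/23 = 3851/69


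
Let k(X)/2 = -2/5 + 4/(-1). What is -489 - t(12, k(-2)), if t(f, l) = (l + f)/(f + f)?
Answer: -7337/15 ≈ -489.13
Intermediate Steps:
k(X) = -44/5 (k(X) = 2*(-2/5 + 4/(-1)) = 2*(-2*1/5 + 4*(-1)) = 2*(-2/5 - 4) = 2*(-22/5) = -44/5)
t(f, l) = (f + l)/(2*f) (t(f, l) = (f + l)/((2*f)) = (f + l)*(1/(2*f)) = (f + l)/(2*f))
-489 - t(12, k(-2)) = -489 - (12 - 44/5)/(2*12) = -489 - 16/(2*12*5) = -489 - 1*2/15 = -489 - 2/15 = -7337/15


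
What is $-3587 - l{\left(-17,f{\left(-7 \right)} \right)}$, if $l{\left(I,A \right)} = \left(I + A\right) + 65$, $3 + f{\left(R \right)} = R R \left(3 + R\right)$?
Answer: $-3436$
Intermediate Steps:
$f{\left(R \right)} = -3 + R^{2} \left(3 + R\right)$ ($f{\left(R \right)} = -3 + R R \left(3 + R\right) = -3 + R^{2} \left(3 + R\right)$)
$l{\left(I,A \right)} = 65 + A + I$ ($l{\left(I,A \right)} = \left(A + I\right) + 65 = 65 + A + I$)
$-3587 - l{\left(-17,f{\left(-7 \right)} \right)} = -3587 - \left(65 + \left(-3 + \left(-7\right)^{3} + 3 \left(-7\right)^{2}\right) - 17\right) = -3587 - \left(65 - 199 - 17\right) = -3587 - -151 = -3587 + 151 = -3436$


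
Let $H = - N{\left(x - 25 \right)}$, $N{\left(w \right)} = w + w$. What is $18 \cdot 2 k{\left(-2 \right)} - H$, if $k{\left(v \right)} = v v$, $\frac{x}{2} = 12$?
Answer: $142$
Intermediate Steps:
$x = 24$ ($x = 2 \cdot 12 = 24$)
$N{\left(w \right)} = 2 w$
$H = 2$ ($H = - 2 \left(24 - 25\right) = - 2 \left(-1\right) = \left(-1\right) \left(-2\right) = 2$)
$k{\left(v \right)} = v^{2}$
$18 \cdot 2 k{\left(-2 \right)} - H = 18 \cdot 2 \left(-2\right)^{2} - 2 = 36 \cdot 4 - 2 = 144 - 2 = 142$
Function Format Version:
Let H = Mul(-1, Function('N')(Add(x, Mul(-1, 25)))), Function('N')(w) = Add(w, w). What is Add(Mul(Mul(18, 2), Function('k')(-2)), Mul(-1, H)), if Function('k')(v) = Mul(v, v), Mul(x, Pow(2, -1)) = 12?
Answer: 142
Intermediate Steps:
x = 24 (x = Mul(2, 12) = 24)
Function('N')(w) = Mul(2, w)
H = 2 (H = Mul(-1, Mul(2, Add(24, Mul(-1, 25)))) = Mul(-1, Mul(2, Add(24, -25))) = Mul(-1, Mul(2, -1)) = Mul(-1, -2) = 2)
Function('k')(v) = Pow(v, 2)
Add(Mul(Mul(18, 2), Function('k')(-2)), Mul(-1, H)) = Add(Mul(Mul(18, 2), Pow(-2, 2)), Mul(-1, 2)) = Add(Mul(36, 4), -2) = Add(144, -2) = 142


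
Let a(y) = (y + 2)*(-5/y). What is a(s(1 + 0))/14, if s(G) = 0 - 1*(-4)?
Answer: -15/28 ≈ -0.53571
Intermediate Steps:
s(G) = 4 (s(G) = 0 + 4 = 4)
a(y) = -5*(2 + y)/y (a(y) = (2 + y)*(-5/y) = -5*(2 + y)/y)
a(s(1 + 0))/14 = (-5 - 10/4)/14 = (-5 - 10*¼)*(1/14) = (-5 - 5/2)*(1/14) = -15/2*1/14 = -15/28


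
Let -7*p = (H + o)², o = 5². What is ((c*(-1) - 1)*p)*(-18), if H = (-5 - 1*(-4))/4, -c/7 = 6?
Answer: 3616569/56 ≈ 64582.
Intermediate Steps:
c = -42 (c = -7*6 = -42)
o = 25
H = -¼ (H = (-5 + 4)*(¼) = -1*¼ = -¼ ≈ -0.25000)
p = -9801/112 (p = -(-¼ + 25)²/7 = -(99/4)²/7 = -⅐*9801/16 = -9801/112 ≈ -87.509)
((c*(-1) - 1)*p)*(-18) = ((-42*(-1) - 1)*(-9801/112))*(-18) = ((42 - 1)*(-9801/112))*(-18) = (41*(-9801/112))*(-18) = -401841/112*(-18) = 3616569/56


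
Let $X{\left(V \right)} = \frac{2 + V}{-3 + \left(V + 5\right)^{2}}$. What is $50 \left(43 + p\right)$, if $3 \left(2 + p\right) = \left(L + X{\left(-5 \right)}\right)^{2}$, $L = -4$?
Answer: $2200$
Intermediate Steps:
$X{\left(V \right)} = \frac{2 + V}{-3 + \left(5 + V\right)^{2}}$
$p = 1$ ($p = -2 + \frac{\left(-4 + \frac{2 - 5}{-3 + \left(5 - 5\right)^{2}}\right)^{2}}{3} = -2 + \frac{\left(-4 + \frac{1}{-3 + 0^{2}} \left(-3\right)\right)^{2}}{3} = -2 + \frac{\left(-4 + \frac{1}{-3 + 0} \left(-3\right)\right)^{2}}{3} = -2 + \frac{\left(-4 + \frac{1}{-3} \left(-3\right)\right)^{2}}{3} = -2 + \frac{\left(-4 - -1\right)^{2}}{3} = -2 + \frac{\left(-4 + 1\right)^{2}}{3} = -2 + \frac{\left(-3\right)^{2}}{3} = -2 + \frac{1}{3} \cdot 9 = -2 + 3 = 1$)
$50 \left(43 + p\right) = 50 \left(43 + 1\right) = 50 \cdot 44 = 2200$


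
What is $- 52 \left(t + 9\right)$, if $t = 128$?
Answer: $-7124$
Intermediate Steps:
$- 52 \left(t + 9\right) = - 52 \left(128 + 9\right) = \left(-52\right) 137 = -7124$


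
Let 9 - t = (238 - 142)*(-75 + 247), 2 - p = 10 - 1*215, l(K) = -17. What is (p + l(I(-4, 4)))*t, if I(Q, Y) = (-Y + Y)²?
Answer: -3135570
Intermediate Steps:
I(Q, Y) = 0 (I(Q, Y) = 0² = 0)
p = 207 (p = 2 - (10 - 1*215) = 2 - (10 - 215) = 2 - 1*(-205) = 2 + 205 = 207)
t = -16503 (t = 9 - (238 - 142)*(-75 + 247) = 9 - 96*172 = 9 - 1*16512 = 9 - 16512 = -16503)
(p + l(I(-4, 4)))*t = (207 - 17)*(-16503) = 190*(-16503) = -3135570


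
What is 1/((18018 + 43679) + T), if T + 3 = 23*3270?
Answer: 1/136904 ≈ 7.3044e-6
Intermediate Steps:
T = 75207 (T = -3 + 23*3270 = -3 + 75210 = 75207)
1/((18018 + 43679) + T) = 1/((18018 + 43679) + 75207) = 1/(61697 + 75207) = 1/136904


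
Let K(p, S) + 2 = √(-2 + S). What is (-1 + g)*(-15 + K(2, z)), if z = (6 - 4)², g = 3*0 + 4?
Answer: -51 + 3*√2 ≈ -46.757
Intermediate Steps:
g = 4 (g = 0 + 4 = 4)
z = 4 (z = 2² = 4)
K(p, S) = -2 + √(-2 + S)
(-1 + g)*(-15 + K(2, z)) = (-1 + 4)*(-15 + (-2 + √(-2 + 4))) = 3*(-15 + (-2 + √2)) = 3*(-17 + √2) = -51 + 3*√2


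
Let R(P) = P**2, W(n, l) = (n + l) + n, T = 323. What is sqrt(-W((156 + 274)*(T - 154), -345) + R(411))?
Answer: sqrt(23926) ≈ 154.68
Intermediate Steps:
W(n, l) = l + 2*n (W(n, l) = (l + n) + n = l + 2*n)
sqrt(-W((156 + 274)*(T - 154), -345) + R(411)) = sqrt(-(-345 + 2*((156 + 274)*(323 - 154))) + 411**2) = sqrt(-(-345 + 2*(430*169)) + 168921) = sqrt(-(-345 + 2*72670) + 168921) = sqrt(-(-345 + 145340) + 168921) = sqrt(-1*144995 + 168921) = sqrt(-144995 + 168921) = sqrt(23926)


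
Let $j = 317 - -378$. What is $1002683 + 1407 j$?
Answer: $1980548$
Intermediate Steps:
$j = 695$ ($j = 317 + 378 = 695$)
$1002683 + 1407 j = 1002683 + 1407 \cdot 695 = 1002683 + 977865 = 1980548$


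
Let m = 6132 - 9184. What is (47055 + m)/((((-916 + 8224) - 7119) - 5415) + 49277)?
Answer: 44003/44051 ≈ 0.99891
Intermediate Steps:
m = -3052
(47055 + m)/((((-916 + 8224) - 7119) - 5415) + 49277) = (47055 - 3052)/((((-916 + 8224) - 7119) - 5415) + 49277) = 44003/(((7308 - 7119) - 5415) + 49277) = 44003/((189 - 5415) + 49277) = 44003/(-5226 + 49277) = 44003/44051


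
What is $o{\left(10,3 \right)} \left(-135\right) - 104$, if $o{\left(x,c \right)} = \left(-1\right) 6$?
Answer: $706$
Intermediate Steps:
$o{\left(x,c \right)} = -6$
$o{\left(10,3 \right)} \left(-135\right) - 104 = \left(-6\right) \left(-135\right) - 104 = 810 - 104 = 706$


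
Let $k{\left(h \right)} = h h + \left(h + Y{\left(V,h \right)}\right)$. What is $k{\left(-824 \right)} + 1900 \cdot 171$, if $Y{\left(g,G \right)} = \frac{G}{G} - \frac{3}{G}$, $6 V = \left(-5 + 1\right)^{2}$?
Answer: $\frac{826515675}{824} \approx 1.0031 \cdot 10^{6}$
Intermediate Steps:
$V = \frac{8}{3}$ ($V = \frac{\left(-5 + 1\right)^{2}}{6} = \frac{\left(-4\right)^{2}}{6} = \frac{1}{6} \cdot 16 = \frac{8}{3} \approx 2.6667$)
$Y{\left(g,G \right)} = 1 - \frac{3}{G}$
$k{\left(h \right)} = h + h^{2} + \frac{-3 + h}{h}$ ($k{\left(h \right)} = h h + \left(h + \frac{-3 + h}{h}\right) = h^{2} + \left(h + \frac{-3 + h}{h}\right) = h + h^{2} + \frac{-3 + h}{h}$)
$k{\left(-824 \right)} + 1900 \cdot 171 = \left(1 - 824 + \left(-824\right)^{2} - \frac{3}{-824}\right) + 1900 \cdot 171 = \left(1 - 824 + 678976 - - \frac{3}{824}\right) + 324900 = \left(1 - 824 + 678976 + \frac{3}{824}\right) + 324900 = \frac{558798075}{824} + 324900 = \frac{826515675}{824}$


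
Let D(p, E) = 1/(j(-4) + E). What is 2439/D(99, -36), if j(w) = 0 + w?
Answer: -97560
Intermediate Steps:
j(w) = w
D(p, E) = 1/(-4 + E)
2439/D(99, -36) = 2439/(1/(-4 - 36)) = 2439/(1/(-40)) = 2439/(-1/40) = 2439*(-40) = -97560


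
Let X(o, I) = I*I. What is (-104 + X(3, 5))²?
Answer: 6241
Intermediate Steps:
X(o, I) = I²
(-104 + X(3, 5))² = (-104 + 5²)² = (-104 + 25)² = (-79)² = 6241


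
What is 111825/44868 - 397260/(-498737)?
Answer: 24531842235/7459110572 ≈ 3.2888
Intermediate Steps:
111825/44868 - 397260/(-498737) = 111825*(1/44868) - 397260*(-1/498737) = 37275/14956 + 397260/498737 = 24531842235/7459110572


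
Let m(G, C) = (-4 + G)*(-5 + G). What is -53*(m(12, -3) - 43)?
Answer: -689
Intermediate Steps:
m(G, C) = (-5 + G)*(-4 + G)
-53*(m(12, -3) - 43) = -53*((20 + 12² - 9*12) - 43) = -53*((20 + 144 - 108) - 43) = -53*(56 - 43) = -53*13 = -1*689 = -689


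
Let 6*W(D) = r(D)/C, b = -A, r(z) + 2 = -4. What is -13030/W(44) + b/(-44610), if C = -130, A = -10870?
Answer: -7556488987/4461 ≈ -1.6939e+6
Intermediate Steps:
r(z) = -6 (r(z) = -2 - 4 = -6)
b = 10870 (b = -1*(-10870) = 10870)
W(D) = 1/130 (W(D) = (-6/(-130))/6 = (-6*(-1/130))/6 = (⅙)*(3/65) = 1/130)
-13030/W(44) + b/(-44610) = -13030/1/130 + 10870/(-44610) = -13030*130 + 10870*(-1/44610) = -1693900 - 1087/4461 = -7556488987/4461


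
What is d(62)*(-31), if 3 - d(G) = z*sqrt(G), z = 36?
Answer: -93 + 1116*sqrt(62) ≈ 8694.4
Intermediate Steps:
d(G) = 3 - 36*sqrt(G)
d(62)*(-31) = (3 - 36*sqrt(62))*(-31) = -93 + 1116*sqrt(62)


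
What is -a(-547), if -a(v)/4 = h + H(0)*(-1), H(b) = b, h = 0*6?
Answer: 0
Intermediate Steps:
h = 0
a(v) = 0 (a(v) = -4*(0 + 0*(-1)) = -4*(0 + 0) = -4*0 = 0)
-a(-547) = -1*0 = 0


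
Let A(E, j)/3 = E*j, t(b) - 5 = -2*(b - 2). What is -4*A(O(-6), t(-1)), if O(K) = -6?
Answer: 792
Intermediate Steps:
t(b) = 9 - 2*b (t(b) = 5 - 2*(b - 2) = 5 - 2*(-2 + b) = 5 + (4 - 2*b) = 9 - 2*b)
A(E, j) = 3*E*j (A(E, j) = 3*(E*j) = 3*E*j)
-4*A(O(-6), t(-1)) = -12*(-6)*(9 - 2*(-1)) = -12*(-6)*(9 + 2) = -12*(-6)*11 = -4*(-198) = 792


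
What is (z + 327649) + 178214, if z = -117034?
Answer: 388829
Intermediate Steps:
(z + 327649) + 178214 = (-117034 + 327649) + 178214 = 210615 + 178214 = 388829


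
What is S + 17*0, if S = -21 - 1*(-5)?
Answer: -16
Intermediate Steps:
S = -16 (S = -21 + 5 = -16)
S + 17*0 = -16 + 17*0 = -16 + 0 = -16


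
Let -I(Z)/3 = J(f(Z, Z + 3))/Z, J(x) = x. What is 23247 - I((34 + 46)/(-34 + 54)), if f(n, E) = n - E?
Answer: 92979/4 ≈ 23245.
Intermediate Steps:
I(Z) = 9/Z (I(Z) = -3*(Z - (Z + 3))/Z = -3*(Z - (3 + Z))/Z = -3*(Z + (-3 - Z))/Z = -(-9)/Z = 9/Z)
23247 - I((34 + 46)/(-34 + 54)) = 23247 - 9/((34 + 46)/(-34 + 54)) = 23247 - 9/(80/20) = 23247 - 9/(80*(1/20)) = 23247 - 9/4 = 92979/4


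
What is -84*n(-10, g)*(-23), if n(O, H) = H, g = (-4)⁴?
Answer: 494592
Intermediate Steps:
g = 256
-84*n(-10, g)*(-23) = -84*256*(-23) = -21504*(-23) = 494592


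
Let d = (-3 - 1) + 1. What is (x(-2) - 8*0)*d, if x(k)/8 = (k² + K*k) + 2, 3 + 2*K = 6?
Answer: -72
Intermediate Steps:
K = 3/2 (K = -3/2 + (½)*6 = -3/2 + 3 = 3/2 ≈ 1.5000)
d = -3 (d = -4 + 1 = -3)
x(k) = 16 + 8*k² + 12*k (x(k) = 8*((k² + 3*k/2) + 2) = 8*(2 + k² + 3*k/2) = 16 + 8*k² + 12*k)
(x(-2) - 8*0)*d = ((16 + 8*(-2)² + 12*(-2)) - 8*0)*(-3) = ((16 + 8*4 - 24) + 0)*(-3) = ((16 + 32 - 24) + 0)*(-3) = (24 + 0)*(-3) = 24*(-3) = -72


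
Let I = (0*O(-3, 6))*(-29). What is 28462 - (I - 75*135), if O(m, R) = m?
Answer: 38587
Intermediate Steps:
I = 0 (I = (0*(-3))*(-29) = 0*(-29) = 0)
28462 - (I - 75*135) = 28462 - (0 - 75*135) = 28462 - (0 - 10125) = 28462 - 1*(-10125) = 28462 + 10125 = 38587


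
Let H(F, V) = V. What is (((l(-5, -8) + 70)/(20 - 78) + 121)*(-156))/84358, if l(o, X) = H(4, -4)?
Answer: -271128/1223191 ≈ -0.22166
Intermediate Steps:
l(o, X) = -4
(((l(-5, -8) + 70)/(20 - 78) + 121)*(-156))/84358 = (((-4 + 70)/(20 - 78) + 121)*(-156))/84358 = ((66/(-58) + 121)*(-156))*(1/84358) = ((66*(-1/58) + 121)*(-156))*(1/84358) = ((-33/29 + 121)*(-156))*(1/84358) = ((3476/29)*(-156))*(1/84358) = -542256/29*1/84358 = -271128/1223191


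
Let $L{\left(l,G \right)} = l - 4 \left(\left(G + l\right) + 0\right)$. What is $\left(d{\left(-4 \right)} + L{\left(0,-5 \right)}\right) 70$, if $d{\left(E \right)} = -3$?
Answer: $1190$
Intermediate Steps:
$L{\left(l,G \right)} = - 4 G - 3 l$ ($L{\left(l,G \right)} = l - 4 \left(G + l\right) = l - \left(4 G + 4 l\right) = - 4 G - 3 l$)
$\left(d{\left(-4 \right)} + L{\left(0,-5 \right)}\right) 70 = \left(-3 - -20\right) 70 = \left(-3 + \left(20 + 0\right)\right) 70 = \left(-3 + 20\right) 70 = 17 \cdot 70 = 1190$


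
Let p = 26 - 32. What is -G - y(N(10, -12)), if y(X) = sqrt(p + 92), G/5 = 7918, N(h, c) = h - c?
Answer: -39590 - sqrt(86) ≈ -39599.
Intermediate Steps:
p = -6
G = 39590 (G = 5*7918 = 39590)
y(X) = sqrt(86) (y(X) = sqrt(-6 + 92) = sqrt(86))
-G - y(N(10, -12)) = -1*39590 - sqrt(86) = -39590 - sqrt(86)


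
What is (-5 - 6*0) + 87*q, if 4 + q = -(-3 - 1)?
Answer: -5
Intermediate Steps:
q = 0 (q = -4 - (-3 - 1) = -4 - 1*(-4) = -4 + 4 = 0)
(-5 - 6*0) + 87*q = (-5 - 6*0) + 87*0 = (-5 + 0) + 0 = -5 + 0 = -5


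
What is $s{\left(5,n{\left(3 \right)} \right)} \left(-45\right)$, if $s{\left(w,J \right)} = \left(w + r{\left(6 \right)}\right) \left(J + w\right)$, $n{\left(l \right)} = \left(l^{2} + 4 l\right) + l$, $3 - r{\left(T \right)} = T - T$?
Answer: $-10440$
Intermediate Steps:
$r{\left(T \right)} = 3$ ($r{\left(T \right)} = 3 - \left(T - T\right) = 3 - 0 = 3 + 0 = 3$)
$n{\left(l \right)} = l^{2} + 5 l$
$s{\left(w,J \right)} = \left(3 + w\right) \left(J + w\right)$ ($s{\left(w,J \right)} = \left(w + 3\right) \left(J + w\right) = \left(3 + w\right) \left(J + w\right)$)
$s{\left(5,n{\left(3 \right)} \right)} \left(-45\right) = \left(5^{2} + 3 \cdot 3 \left(5 + 3\right) + 3 \cdot 5 + 3 \left(5 + 3\right) 5\right) \left(-45\right) = \left(25 + 3 \cdot 3 \cdot 8 + 15 + 3 \cdot 8 \cdot 5\right) \left(-45\right) = \left(25 + 3 \cdot 24 + 15 + 24 \cdot 5\right) \left(-45\right) = \left(25 + 72 + 15 + 120\right) \left(-45\right) = 232 \left(-45\right) = -10440$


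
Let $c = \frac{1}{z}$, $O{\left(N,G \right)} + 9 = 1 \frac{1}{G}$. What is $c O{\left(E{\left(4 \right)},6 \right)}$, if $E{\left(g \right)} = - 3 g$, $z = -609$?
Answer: $\frac{53}{3654} \approx 0.014505$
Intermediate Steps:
$O{\left(N,G \right)} = -9 + \frac{1}{G}$ ($O{\left(N,G \right)} = -9 + 1 \frac{1}{G} = -9 + \frac{1}{G}$)
$c = - \frac{1}{609}$ ($c = \frac{1}{-609} = - \frac{1}{609} \approx -0.001642$)
$c O{\left(E{\left(4 \right)},6 \right)} = - \frac{-9 + \frac{1}{6}}{609} = \left(- \frac{1}{609}\right) \left(- \frac{53}{6}\right) = \frac{53}{3654}$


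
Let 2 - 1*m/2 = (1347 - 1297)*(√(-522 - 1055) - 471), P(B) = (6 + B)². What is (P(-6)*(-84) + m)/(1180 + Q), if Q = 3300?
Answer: 368/35 - 5*I*√1577/224 ≈ 10.514 - 0.88642*I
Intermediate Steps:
m = 47104 - 100*I*√1577 (m = 4 - 2*(1347 - 1297)*(√(-522 - 1055) - 471) = 4 - 100*(√(-1577) - 471) = 4 - 100*(I*√1577 - 471) = 4 - 100*(-471 + I*√1577) = 4 - 2*(-23550 + 50*I*√1577) = 4 + (47100 - 100*I*√1577) = 47104 - 100*I*√1577 ≈ 47104.0 - 3971.1*I)
(P(-6)*(-84) + m)/(1180 + Q) = ((6 - 6)²*(-84) + (47104 - 100*I*√1577))/(1180 + 3300) = (0²*(-84) + (47104 - 100*I*√1577))/4480 = (0*(-84) + (47104 - 100*I*√1577))*(1/4480) = (0 + (47104 - 100*I*√1577))*(1/4480) = (47104 - 100*I*√1577)*(1/4480) = 368/35 - 5*I*√1577/224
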